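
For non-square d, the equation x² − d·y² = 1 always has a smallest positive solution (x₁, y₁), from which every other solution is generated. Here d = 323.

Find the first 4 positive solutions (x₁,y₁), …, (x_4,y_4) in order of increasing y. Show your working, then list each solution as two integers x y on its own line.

18 1
647 36
23274 1295
837217 46584

√323 = [17; 1,34, …], period ℓ=2 (even) → k=1
step 0: (17, 1)  from 17·(1,0) + (0,1)
step 1: (18, 1)  from 1·(17,1) + (1,0)
(x₁, y₁) = (18, 1);  18² − 323·1² = 1 ✓
(x_2, y_2) = (18·18 + 323·1·1, 18·1 + 1·18) = (647, 36)
(x_3, y_3) = (18·647 + 323·1·36, 18·36 + 1·647) = (23274, 1295)
(x_4, y_4) = (18·23274 + 323·1·1295, 18·1295 + 1·23274) = (837217, 46584)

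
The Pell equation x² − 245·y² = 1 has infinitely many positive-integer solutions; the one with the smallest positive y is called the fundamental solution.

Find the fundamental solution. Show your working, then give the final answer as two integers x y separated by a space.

d=245: √d = [15; 1,1,1,7,6,7,1,1,1,30] (ℓ=10, even), read p_9/q_9
k=0  a_k=15  p_k/q_k = 15/1
k=1  a_k=1  p_k/q_k = 16/1
k=2  a_k=1  p_k/q_k = 31/2
k=3  a_k=1  p_k/q_k = 47/3
k=4  a_k=7  p_k/q_k = 360/23
…
k=6  a_k=7  p_k/q_k = 15809/1010
…
k=8  a_k=1  p_k/q_k = 33825/2161
k=9  a_k=1  p_k/q_k = 51841/3312
fundamental: x₁=51841, y₁=3312  (since 2687489281 − 245·10969344 = 1)

51841 3312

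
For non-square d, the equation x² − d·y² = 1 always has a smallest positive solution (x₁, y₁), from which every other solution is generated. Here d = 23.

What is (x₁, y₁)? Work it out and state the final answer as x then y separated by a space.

√23 → a₀=4, period (1,3,1,8); ℓ=4 even so k=3
a_0=4:  p_0=4·1+0=4,  q_0=4·0+1=1
…
a_2=3:  p_2=3·5+4=19,  q_2=3·1+1=4
a_3=1:  p_3=1·19+5=24,  q_3=1·4+1=5
(x₁, y₁) = (24, 5);  24² − 23·5² = 1 ✓

24 5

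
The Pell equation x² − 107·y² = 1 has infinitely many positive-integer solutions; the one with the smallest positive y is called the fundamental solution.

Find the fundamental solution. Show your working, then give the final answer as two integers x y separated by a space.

962 93

√107 = [10; 2,1,9,1,2,20, …], period ℓ=6 (even) → k=5
step 0: (10, 1)  from 10·(1,0) + (0,1)
step 1: (21, 2)  from 2·(10,1) + (1,0)
step 2: (31, 3)  from 1·(21,2) + (10,1)
…
step 4: (331, 32)  from 1·(300,29) + (31,3)
step 5: (962, 93)  from 2·(331,32) + (300,29)
→ (962, 93).  Check: 962²=925444, 107·93²=925443, difference 1.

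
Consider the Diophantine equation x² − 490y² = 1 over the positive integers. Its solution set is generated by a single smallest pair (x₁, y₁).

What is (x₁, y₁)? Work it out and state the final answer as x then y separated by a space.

d=490: √d = [22; 7,2,1,4,4,4,1,2,7,44] (ℓ=10, even), read p_9/q_9
step 0: (22, 1)  from 22·(1,0) + (0,1)
…
step 2: (332, 15)  from 2·(155,7) + (22,1)
…
step 5: (9607, 434)  from 4·(2280,103) + (487,22)
…
step 8: (141338, 6385)  from 2·(50315,2273) + (40708,1839)
step 9: (1039681, 46968)  from 7·(141338,6385) + (50315,2273)
fundamental: x₁=1039681, y₁=46968  (since 1080936581761 − 490·2205993024 = 1)

1039681 46968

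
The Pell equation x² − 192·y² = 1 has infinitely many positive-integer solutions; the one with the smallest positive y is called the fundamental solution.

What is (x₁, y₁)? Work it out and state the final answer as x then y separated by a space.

[13; 1,5,1,26] for √192; ℓ=4 ⇒ convergent index 3
k=0  a_k=13  p_k/q_k = 13/1
k=1  a_k=1  p_k/q_k = 14/1
k=2  a_k=5  p_k/q_k = 83/6
k=3  a_k=1  p_k/q_k = 97/7
fundamental: x₁=97, y₁=7  (since 9409 − 192·49 = 1)

97 7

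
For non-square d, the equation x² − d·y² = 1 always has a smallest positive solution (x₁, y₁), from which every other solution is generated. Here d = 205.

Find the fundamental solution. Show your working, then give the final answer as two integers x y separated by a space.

39689 2772

√205 = [14; 3,6,1,4,1,6,3,28, …], period ℓ=8 (even) → k=7
k=0  a_k=14  p_k/q_k = 14/1
…
k=3  a_k=1  p_k/q_k = 315/22
k=4  a_k=4  p_k/q_k = 1532/107
k=5  a_k=1  p_k/q_k = 1847/129
k=6  a_k=6  p_k/q_k = 12614/881
k=7  a_k=3  p_k/q_k = 39689/2772
→ (39689, 2772).  Check: 39689²=1575216721, 205·2772²=1575216720, difference 1.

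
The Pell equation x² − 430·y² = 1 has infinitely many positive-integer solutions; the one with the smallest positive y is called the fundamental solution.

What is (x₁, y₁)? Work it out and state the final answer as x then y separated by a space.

2862251 138030

[20; 1,2,1,3,1,…,2,1,40] for √430; ℓ=14 ⇒ convergent index 13
k=0  a_k=20  p_k/q_k = 20/1
…
k=3  a_k=1  p_k/q_k = 83/4
k=4  a_k=3  p_k/q_k = 311/15
k=5  a_k=1  p_k/q_k = 394/19
…
k=7  a_k=8  p_k/q_k = 21794/1051
k=8  a_k=6  p_k/q_k = 133439/6435
…
k=12  a_k=2  p_k/q_k = 2107880/101651
k=13  a_k=1  p_k/q_k = 2862251/138030
(x₁, y₁) = (2862251, 138030);  2862251² − 430·138030² = 1 ✓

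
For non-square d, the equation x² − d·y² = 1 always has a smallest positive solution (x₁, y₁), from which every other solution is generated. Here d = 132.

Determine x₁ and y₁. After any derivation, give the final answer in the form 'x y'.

23 2

[11; 2,22] for √132; ℓ=2 ⇒ convergent index 1
k=0  a_k=11  p_k/q_k = 11/1
k=1  a_k=2  p_k/q_k = 23/2
→ (23, 2).  Check: 23²=529, 132·2²=528, difference 1.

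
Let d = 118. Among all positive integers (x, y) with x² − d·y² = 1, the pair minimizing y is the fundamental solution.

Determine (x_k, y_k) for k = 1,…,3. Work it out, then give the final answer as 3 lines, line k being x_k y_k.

[10; 1,6,3,2,10,2,3,6,1,20] for √118; ℓ=10 ⇒ convergent index 9
i=0: a=10 ⇒ p=10, q=1
i=1: a=1 ⇒ p=11, q=1
i=2: a=6 ⇒ p=76, q=7
…
i=5: a=10 ⇒ p=5779, q=532
i=6: a=2 ⇒ p=12112, q=1115
…
i=8: a=6 ⇒ p=264802, q=24377
i=9: a=1 ⇒ p=306917, q=28254
→ (306917, 28254).  Check: 306917²=94198044889, 118·28254²=94198044888, difference 1.
k=2:  x_2 = 306917·306917+118·28254·28254 = 188396089777,  y_2 = 306917·28254+28254·306917 = 17343265836
k=3:  x_3 = 306917·188396089777+118·28254·17343265836 = 115643925371868101,  y_3 = 306917·17343265836+28254·188396089777 = 10645886241146970

306917 28254
188396089777 17343265836
115643925371868101 10645886241146970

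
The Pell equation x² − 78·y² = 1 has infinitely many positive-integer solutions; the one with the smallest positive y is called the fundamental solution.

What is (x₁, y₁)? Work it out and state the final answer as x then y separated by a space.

53 6

[8; 1,4,1,16] for √78; ℓ=4 ⇒ convergent index 3
i=0: a=8 ⇒ p=8, q=1
…
i=2: a=4 ⇒ p=44, q=5
i=3: a=1 ⇒ p=53, q=6
→ (53, 6).  Check: 53²=2809, 78·6²=2808, difference 1.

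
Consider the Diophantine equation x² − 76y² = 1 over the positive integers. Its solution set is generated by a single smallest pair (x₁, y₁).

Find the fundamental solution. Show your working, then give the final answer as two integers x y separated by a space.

57799 6630

√76 → a₀=8, period (1,2,1,1,5,4,5,1,1,2,1,16); ℓ=12 even so k=11
step 0: (8, 1)  from 8·(1,0) + (0,1)
step 1: (9, 1)  from 1·(8,1) + (1,0)
…
step 4: (61, 7)  from 1·(35,4) + (26,3)
step 5: (340, 39)  from 5·(61,7) + (35,4)
…
step 8: (8866, 1017)  from 1·(7445,854) + (1421,163)
…
step 10: (41488, 4759)  from 2·(16311,1871) + (8866,1017)
step 11: (57799, 6630)  from 1·(41488,4759) + (16311,1871)
→ (57799, 6630).  Check: 57799²=3340724401, 76·6630²=3340724400, difference 1.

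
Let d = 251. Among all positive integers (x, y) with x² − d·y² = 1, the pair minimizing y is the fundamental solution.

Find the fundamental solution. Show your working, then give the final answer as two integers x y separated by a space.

d=251: √d = [15; 1,5,2,1,2,…,5,1,30] (ℓ=14, even), read p_13/q_13
k=0  a_k=15  p_k/q_k = 15/1
k=1  a_k=1  p_k/q_k = 16/1
…
k=6  a_k=2  p_k/q_k = 1917/121
k=7  a_k=15  p_k/q_k = 29563/1866
k=8  a_k=2  p_k/q_k = 61043/3853
…
k=10  a_k=1  p_k/q_k = 212692/13425
…
k=12  a_k=5  p_k/q_k = 3097857/195535
k=13  a_k=1  p_k/q_k = 3674890/231957
fundamental: x₁=3674890, y₁=231957  (since 13504816512100 − 251·53804049849 = 1)

3674890 231957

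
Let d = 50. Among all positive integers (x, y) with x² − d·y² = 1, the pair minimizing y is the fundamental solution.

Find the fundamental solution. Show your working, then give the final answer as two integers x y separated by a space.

99 14

[7; 14] for √50; ℓ=1 ⇒ convergent index 1
k=0  a_k=7  p_k/q_k = 7/1
k=1  a_k=14  p_k/q_k = 99/14
→ (99, 14).  Check: 99²=9801, 50·14²=9800, difference 1.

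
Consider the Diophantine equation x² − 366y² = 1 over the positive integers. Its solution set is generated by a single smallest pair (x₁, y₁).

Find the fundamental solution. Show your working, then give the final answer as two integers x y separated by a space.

907925 47458

√366 → a₀=19, period (7,1,1,1,2,12,2,1,1,1,7,38); ℓ=12 even so k=11
k=0  a_k=19  p_k/q_k = 19/1
…
k=3  a_k=1  p_k/q_k = 287/15
k=4  a_k=1  p_k/q_k = 440/23
k=5  a_k=2  p_k/q_k = 1167/61
k=6  a_k=12  p_k/q_k = 14444/755
…
k=8  a_k=1  p_k/q_k = 44499/2326
k=9  a_k=1  p_k/q_k = 74554/3897
k=10  a_k=1  p_k/q_k = 119053/6223
k=11  a_k=7  p_k/q_k = 907925/47458
(x₁, y₁) = (907925, 47458);  907925² − 366·47458² = 1 ✓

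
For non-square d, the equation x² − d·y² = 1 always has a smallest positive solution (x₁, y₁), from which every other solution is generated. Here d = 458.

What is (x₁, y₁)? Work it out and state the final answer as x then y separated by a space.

22899 1070

√458 = [21; 2,2,42, …], period ℓ=3 (odd) → k=5
i=0: a=21 ⇒ p=21, q=1
…
i=3: a=42 ⇒ p=4537, q=212
i=4: a=2 ⇒ p=9181, q=429
i=5: a=2 ⇒ p=22899, q=1070
(x₁, y₁) = (22899, 1070);  22899² − 458·1070² = 1 ✓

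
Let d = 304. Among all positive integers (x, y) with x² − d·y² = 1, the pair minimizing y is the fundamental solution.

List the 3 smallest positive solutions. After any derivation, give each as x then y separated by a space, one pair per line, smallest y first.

√304 → a₀=17, period (2,3,2,1,1,1,1,1,2,3,2,34); ℓ=12 even so k=11
a_0=17:  p_0=17·1+0=17,  q_0=17·0+1=1
a_1=2:  p_1=2·17+1=35,  q_1=2·1+0=2
a_2=3:  p_2=3·35+17=122,  q_2=3·2+1=7
a_3=2:  p_3=2·122+35=279,  q_3=2·7+2=16
a_4=1:  p_4=1·279+122=401,  q_4=1·16+7=23
a_5=1:  p_5=1·401+279=680,  q_5=1·23+16=39
a_6=1:  p_6=1·680+401=1081,  q_6=1·39+23=62
a_7=1:  p_7=1·1081+680=1761,  q_7=1·62+39=101
…
a_9=2:  p_9=2·2842+1761=7445,  q_9=2·163+101=427
a_10=3:  p_10=3·7445+2842=25177,  q_10=3·427+163=1444
a_11=2:  p_11=2·25177+7445=57799,  q_11=2·1444+427=3315
(x₁, y₁) = (57799, 3315);  57799² − 304·3315² = 1 ✓
(57799+3315√304)^2 = 6681448801 + 383207370√304
(57799+3315√304)^3 = 772362118440199 + 44298005553945√304

57799 3315
6681448801 383207370
772362118440199 44298005553945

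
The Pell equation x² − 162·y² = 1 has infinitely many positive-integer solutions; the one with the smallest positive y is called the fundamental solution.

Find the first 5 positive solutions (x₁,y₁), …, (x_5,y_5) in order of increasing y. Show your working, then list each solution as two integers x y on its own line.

d=162: √d = [12; 1,2,1,2,12,2,1,2,1,24] (ℓ=10, even), read p_9/q_9
k=0  a_k=12  p_k/q_k = 12/1
k=1  a_k=1  p_k/q_k = 13/1
…
k=3  a_k=1  p_k/q_k = 51/4
k=4  a_k=2  p_k/q_k = 140/11
k=5  a_k=12  p_k/q_k = 1731/136
…
k=7  a_k=1  p_k/q_k = 5333/419
k=8  a_k=2  p_k/q_k = 14268/1121
k=9  a_k=1  p_k/q_k = 19601/1540
fundamental: x₁=19601, y₁=1540  (since 384199201 − 162·2371600 = 1)
(19601+1540√162)^2 = 768398401 + 60371080√162
(19601+1540√162)^3 = 30122754096401 + 2366667076620√162
(19601+1540√162)^4 = 1180872205318713601 + 92778082677286160√162
(19601+1540√162)^5 = 46292552162781456490001 + 3637086394748304967700√162

19601 1540
768398401 60371080
30122754096401 2366667076620
1180872205318713601 92778082677286160
46292552162781456490001 3637086394748304967700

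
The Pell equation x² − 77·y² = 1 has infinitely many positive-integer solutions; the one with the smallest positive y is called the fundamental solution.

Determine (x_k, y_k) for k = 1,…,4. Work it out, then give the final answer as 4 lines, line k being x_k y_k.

d=77: √d = [8; 1,3,2,3,1,16] (ℓ=6, even), read p_5/q_5
a_0=8:  p_0=8·1+0=8,  q_0=8·0+1=1
a_1=1:  p_1=1·8+1=9,  q_1=1·1+0=1
a_2=3:  p_2=3·9+8=35,  q_2=3·1+1=4
a_3=2:  p_3=2·35+9=79,  q_3=2·4+1=9
a_4=3:  p_4=3·79+35=272,  q_4=3·9+4=31
a_5=1:  p_5=1·272+79=351,  q_5=1·31+9=40
(x₁, y₁) = (351, 40);  351² − 77·40² = 1 ✓
(351+40√77)^2 = 246401 + 28080√77
(351+40√77)^3 = 172973151 + 19712120√77
(351+40√77)^4 = 121426905601 + 13837880160√77

351 40
246401 28080
172973151 19712120
121426905601 13837880160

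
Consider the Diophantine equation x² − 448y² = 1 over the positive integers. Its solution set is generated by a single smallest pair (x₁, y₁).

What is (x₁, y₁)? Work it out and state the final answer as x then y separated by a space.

127 6

√448 = [21; 6,42, …], period ℓ=2 (even) → k=1
step 0: (21, 1)  from 21·(1,0) + (0,1)
step 1: (127, 6)  from 6·(21,1) + (1,0)
(x₁, y₁) = (127, 6);  127² − 448·6² = 1 ✓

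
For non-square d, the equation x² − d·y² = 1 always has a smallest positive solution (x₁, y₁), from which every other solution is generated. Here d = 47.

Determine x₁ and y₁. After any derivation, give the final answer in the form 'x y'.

48 7

[6; 1,5,1,12] for √47; ℓ=4 ⇒ convergent index 3
a_0=6:  p_0=6·1+0=6,  q_0=6·0+1=1
a_1=1:  p_1=1·6+1=7,  q_1=1·1+0=1
a_2=5:  p_2=5·7+6=41,  q_2=5·1+1=6
a_3=1:  p_3=1·41+7=48,  q_3=1·6+1=7
→ (48, 7).  Check: 48²=2304, 47·7²=2303, difference 1.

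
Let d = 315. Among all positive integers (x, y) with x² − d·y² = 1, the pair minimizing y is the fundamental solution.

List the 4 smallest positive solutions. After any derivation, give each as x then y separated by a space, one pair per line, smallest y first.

71 4
10081 568
1431431 80652
203253121 11452016

√315 = [17; 1,2,1,34, …], period ℓ=4 (even) → k=3
k=0  a_k=17  p_k/q_k = 17/1
…
k=2  a_k=2  p_k/q_k = 53/3
k=3  a_k=1  p_k/q_k = 71/4
→ (71, 4).  Check: 71²=5041, 315·4²=5040, difference 1.
(71+4√315)^2 = 10081 + 568√315
(71+4√315)^3 = 1431431 + 80652√315
(71+4√315)^4 = 203253121 + 11452016√315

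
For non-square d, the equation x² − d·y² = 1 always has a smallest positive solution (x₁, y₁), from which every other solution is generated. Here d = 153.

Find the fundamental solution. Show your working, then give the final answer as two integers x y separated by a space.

2177 176

√153 → a₀=12, period (2,1,2,2,2,1,2,24); ℓ=8 even so k=7
step 0: (12, 1)  from 12·(1,0) + (0,1)
…
step 3: (99, 8)  from 2·(37,3) + (25,2)
…
step 6: (804, 65)  from 1·(569,46) + (235,19)
step 7: (2177, 176)  from 2·(804,65) + (569,46)
(x₁, y₁) = (2177, 176);  2177² − 153·176² = 1 ✓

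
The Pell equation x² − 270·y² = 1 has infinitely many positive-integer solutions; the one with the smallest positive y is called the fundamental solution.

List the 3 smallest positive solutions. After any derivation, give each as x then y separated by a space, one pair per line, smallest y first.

5291 322
55989361 3407404
592479412811 36057148806

d=270: √d = [16; 2,3,6,3,2,32] (ℓ=6, even), read p_5/q_5
step 0: (16, 1)  from 16·(1,0) + (0,1)
…
step 4: (2284, 139)  from 3·(723,44) + (115,7)
step 5: (5291, 322)  from 2·(2284,139) + (723,44)
fundamental: x₁=5291, y₁=322  (since 27994681 − 270·103684 = 1)
(x_2, y_2) = (5291·5291 + 270·322·322, 5291·322 + 322·5291) = (55989361, 3407404)
(x_3, y_3) = (5291·55989361 + 270·322·3407404, 5291·3407404 + 322·55989361) = (592479412811, 36057148806)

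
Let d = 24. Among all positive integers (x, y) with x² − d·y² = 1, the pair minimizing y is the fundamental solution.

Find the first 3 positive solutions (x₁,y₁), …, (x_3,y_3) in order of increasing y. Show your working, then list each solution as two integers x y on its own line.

5 1
49 10
485 99

√24 = [4; 1,8, …], period ℓ=2 (even) → k=1
i=0: a=4 ⇒ p=4, q=1
i=1: a=1 ⇒ p=5, q=1
(x₁, y₁) = (5, 1);  5² − 24·1² = 1 ✓
(5+1√24)^2 = 49 + 10√24
(5+1√24)^3 = 485 + 99√24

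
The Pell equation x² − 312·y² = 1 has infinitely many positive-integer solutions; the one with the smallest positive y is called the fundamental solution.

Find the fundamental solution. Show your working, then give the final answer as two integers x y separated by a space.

53 3

√312 → a₀=17, period (1,1,1,34); ℓ=4 even so k=3
i=0: a=17 ⇒ p=17, q=1
…
i=2: a=1 ⇒ p=35, q=2
i=3: a=1 ⇒ p=53, q=3
fundamental: x₁=53, y₁=3  (since 2809 − 312·9 = 1)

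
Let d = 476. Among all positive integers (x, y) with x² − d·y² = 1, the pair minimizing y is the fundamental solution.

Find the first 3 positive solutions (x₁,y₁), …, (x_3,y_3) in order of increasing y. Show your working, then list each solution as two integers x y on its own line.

√476 = [21; 1,4,2,10,2,4,1,42, …], period ℓ=8 (even) → k=7
k=0  a_k=21  p_k/q_k = 21/1
k=1  a_k=1  p_k/q_k = 22/1
…
k=3  a_k=2  p_k/q_k = 240/11
…
k=5  a_k=2  p_k/q_k = 5258/241
k=6  a_k=4  p_k/q_k = 23541/1079
k=7  a_k=1  p_k/q_k = 28799/1320
→ (28799, 1320).  Check: 28799²=829382401, 476·1320²=829382400, difference 1.
n=2: (28799,1320)∘(28799,1320) = (28799·28799+476·1320·1320, 28799·1320+1320·28799) = (1658764801,76029360)
n=3: (1658764801,76029360)∘(28799,1320) = (28799·1658764801+476·1320·76029360, 28799·76029360+1320·1658764801) = (95541534979199,4379139075960)

28799 1320
1658764801 76029360
95541534979199 4379139075960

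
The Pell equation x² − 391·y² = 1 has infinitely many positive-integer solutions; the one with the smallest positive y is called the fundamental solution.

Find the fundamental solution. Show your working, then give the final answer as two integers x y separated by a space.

7338680 371133

√391 → a₀=19, period (1,3,2,2,1,…,3,1,38); ℓ=16 even so k=15
a_0=19:  p_0=19·1+0=19,  q_0=19·0+1=1
…
a_2=3:  p_2=3·20+19=79,  q_2=3·1+1=4
…
a_5=1:  p_5=1·435+178=613,  q_5=1·22+9=31
a_6=1:  p_6=1·613+435=1048,  q_6=1·31+22=53
…
a_8=19:  p_8=19·2709+1048=52519,  q_8=19·137+53=2656
…
a_10=1:  p_10=1·107747+52519=160266,  q_10=1·5449+2656=8105
a_11=1:  p_11=1·160266+107747=268013,  q_11=1·8105+5449=13554
…
a_13=2:  p_13=2·696292+268013=1660597,  q_13=2·35213+13554=83980
a_14=3:  p_14=3·1660597+696292=5678083,  q_14=3·83980+35213=287153
a_15=1:  p_15=1·5678083+1660597=7338680,  q_15=1·287153+83980=371133
fundamental: x₁=7338680, y₁=371133  (since 53856224142400 − 391·137739703689 = 1)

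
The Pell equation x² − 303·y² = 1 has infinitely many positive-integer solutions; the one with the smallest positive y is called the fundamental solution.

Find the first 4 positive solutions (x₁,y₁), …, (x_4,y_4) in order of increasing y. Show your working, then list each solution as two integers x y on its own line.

2524 145
12741151 731960
64317327724 3694933935
324673857609601 18652025771920

√303 → a₀=17, period (2,2,5,2,2,34); ℓ=6 even so k=5
i=0: a=17 ⇒ p=17, q=1
i=1: a=2 ⇒ p=35, q=2
…
i=4: a=2 ⇒ p=1027, q=59
i=5: a=2 ⇒ p=2524, q=145
→ (2524, 145).  Check: 2524²=6370576, 303·145²=6370575, difference 1.
(x_2, y_2) = (2524·2524 + 303·145·145, 2524·145 + 145·2524) = (12741151, 731960)
(x_3, y_3) = (2524·12741151 + 303·145·731960, 2524·731960 + 145·12741151) = (64317327724, 3694933935)
(x_4, y_4) = (2524·64317327724 + 303·145·3694933935, 2524·3694933935 + 145·64317327724) = (324673857609601, 18652025771920)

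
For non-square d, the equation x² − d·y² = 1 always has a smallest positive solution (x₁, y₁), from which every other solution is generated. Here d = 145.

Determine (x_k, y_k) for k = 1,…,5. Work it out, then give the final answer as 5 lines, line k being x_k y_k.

[12; 24] for √145; ℓ=1 ⇒ convergent index 1
step 0: (12, 1)  from 12·(1,0) + (0,1)
step 1: (289, 24)  from 24·(12,1) + (1,0)
fundamental: x₁=289, y₁=24  (since 83521 − 145·576 = 1)
n=2: (289,24)∘(289,24) = (289·289+145·24·24, 289·24+24·289) = (167041,13872)
n=3: (167041,13872)∘(289,24) = (289·167041+145·24·13872, 289·13872+24·167041) = (96549409,8017992)
n=4: (96549409,8017992)∘(289,24) = (289·96549409+145·24·8017992, 289·8017992+24·96549409) = (55805391361,4634385504)
n=5: (55805391361,4634385504)∘(289,24) = (289·55805391361+145·24·4634385504, 289·4634385504+24·55805391361) = (32255419657249,2678666803320)

289 24
167041 13872
96549409 8017992
55805391361 4634385504
32255419657249 2678666803320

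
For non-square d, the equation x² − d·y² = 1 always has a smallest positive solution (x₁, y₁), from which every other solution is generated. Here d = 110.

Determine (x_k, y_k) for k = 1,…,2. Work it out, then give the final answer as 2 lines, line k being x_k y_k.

21 2
881 84

√110 = [10; 2,20, …], period ℓ=2 (even) → k=1
step 0: (10, 1)  from 10·(1,0) + (0,1)
step 1: (21, 2)  from 2·(10,1) + (1,0)
→ (21, 2).  Check: 21²=441, 110·2²=440, difference 1.
(x_2, y_2) = (21·21 + 110·2·2, 21·2 + 2·21) = (881, 84)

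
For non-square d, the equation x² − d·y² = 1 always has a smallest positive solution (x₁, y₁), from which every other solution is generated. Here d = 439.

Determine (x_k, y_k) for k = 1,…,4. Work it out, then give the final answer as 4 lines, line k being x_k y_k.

440 21
387199 18480
340734680 16262379
299846131201 14310875040

√439 → a₀=20, period (1,19,1,40); ℓ=4 even so k=3
k=0  a_k=20  p_k/q_k = 20/1
…
k=2  a_k=19  p_k/q_k = 419/20
k=3  a_k=1  p_k/q_k = 440/21
→ (440, 21).  Check: 440²=193600, 439·21²=193599, difference 1.
k=2:  x_2 = 440·440+439·21·21 = 387199,  y_2 = 440·21+21·440 = 18480
k=3:  x_3 = 440·387199+439·21·18480 = 340734680,  y_3 = 440·18480+21·387199 = 16262379
k=4:  x_4 = 440·340734680+439·21·16262379 = 299846131201,  y_4 = 440·16262379+21·340734680 = 14310875040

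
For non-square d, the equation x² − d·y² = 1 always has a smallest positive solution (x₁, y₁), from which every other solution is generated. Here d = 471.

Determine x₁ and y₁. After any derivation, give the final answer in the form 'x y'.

d=471: √d = [21; 1,2,2,1,3,…,2,1,42] (ℓ=14, even), read p_13/q_13
step 0: (21, 1)  from 21·(1,0) + (0,1)
step 1: (22, 1)  from 1·(21,1) + (1,0)
…
step 4: (217, 10)  from 1·(152,7) + (65,3)
step 5: (803, 37)  from 3·(217,10) + (152,7)
step 6: (3429, 158)  from 4·(803,37) + (217,10)
step 7: (48809, 2249)  from 14·(3429,158) + (803,37)
…
step 9: (644804, 29711)  from 3·(198665,9154) + (48809,2249)
…
step 11: (2331742, 107441)  from 2·(843469,38865) + (644804,29711)
step 12: (5506953, 253747)  from 2·(2331742,107441) + (843469,38865)
step 13: (7838695, 361188)  from 1·(5506953,253747) + (2331742,107441)
fundamental: x₁=7838695, y₁=361188  (since 61445139303025 − 471·130456771344 = 1)

7838695 361188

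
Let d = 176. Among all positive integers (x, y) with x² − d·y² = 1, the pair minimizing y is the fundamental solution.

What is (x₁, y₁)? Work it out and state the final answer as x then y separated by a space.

199 15

[13; 3,1,3,26] for √176; ℓ=4 ⇒ convergent index 3
i=0: a=13 ⇒ p=13, q=1
…
i=2: a=1 ⇒ p=53, q=4
i=3: a=3 ⇒ p=199, q=15
(x₁, y₁) = (199, 15);  199² − 176·15² = 1 ✓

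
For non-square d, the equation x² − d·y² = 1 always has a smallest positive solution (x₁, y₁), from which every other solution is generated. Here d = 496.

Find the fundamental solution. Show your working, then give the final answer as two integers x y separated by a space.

d=496: √d = [22; 3,1,2,4,1,…,1,3,44] (ℓ=16, even), read p_15/q_15
step 0: (22, 1)  from 22·(1,0) + (0,1)
…
step 2: (89, 4)  from 1·(67,3) + (22,1)
step 3: (245, 11)  from 2·(89,4) + (67,3)
…
step 5: (1314, 59)  from 1·(1069,48) + (245,11)
step 6: (2383, 107)  from 1·(1314,59) + (1069,48)
step 7: (6080, 273)  from 2·(2383,107) + (1314,59)
…
step 14: (1252502, 56239)  from 1·(863293,38763) + (389209,17476)
step 15: (4620799, 207480)  from 3·(1252502,56239) + (863293,38763)
fundamental: x₁=4620799, y₁=207480  (since 21351783398401 − 496·43047950400 = 1)

4620799 207480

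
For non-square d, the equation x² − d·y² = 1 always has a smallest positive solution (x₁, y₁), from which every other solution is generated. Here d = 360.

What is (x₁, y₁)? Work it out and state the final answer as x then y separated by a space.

d=360: √d = [18; 1,36] (ℓ=2, even), read p_1/q_1
step 0: (18, 1)  from 18·(1,0) + (0,1)
step 1: (19, 1)  from 1·(18,1) + (1,0)
(x₁, y₁) = (19, 1);  19² − 360·1² = 1 ✓

19 1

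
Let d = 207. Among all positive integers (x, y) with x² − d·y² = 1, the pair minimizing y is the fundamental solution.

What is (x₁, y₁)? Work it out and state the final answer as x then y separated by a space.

1151 80

[14; 2,1,1,2,1,1,2,28] for √207; ℓ=8 ⇒ convergent index 7
step 0: (14, 1)  from 14·(1,0) + (0,1)
step 1: (29, 2)  from 2·(14,1) + (1,0)
step 2: (43, 3)  from 1·(29,2) + (14,1)
step 3: (72, 5)  from 1·(43,3) + (29,2)
step 4: (187, 13)  from 2·(72,5) + (43,3)
step 5: (259, 18)  from 1·(187,13) + (72,5)
step 6: (446, 31)  from 1·(259,18) + (187,13)
step 7: (1151, 80)  from 2·(446,31) + (259,18)
(x₁, y₁) = (1151, 80);  1151² − 207·80² = 1 ✓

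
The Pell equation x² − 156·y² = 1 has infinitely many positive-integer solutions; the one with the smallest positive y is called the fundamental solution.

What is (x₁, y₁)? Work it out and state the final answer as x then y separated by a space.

√156 = [12; 2,24, …], period ℓ=2 (even) → k=1
i=0: a=12 ⇒ p=12, q=1
i=1: a=2 ⇒ p=25, q=2
fundamental: x₁=25, y₁=2  (since 625 − 156·4 = 1)

25 2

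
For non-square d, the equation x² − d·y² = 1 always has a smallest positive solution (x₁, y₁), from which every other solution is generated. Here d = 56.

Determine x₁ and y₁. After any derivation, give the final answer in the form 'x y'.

15 2

[7; 2,14] for √56; ℓ=2 ⇒ convergent index 1
i=0: a=7 ⇒ p=7, q=1
i=1: a=2 ⇒ p=15, q=2
(x₁, y₁) = (15, 2);  15² − 56·2² = 1 ✓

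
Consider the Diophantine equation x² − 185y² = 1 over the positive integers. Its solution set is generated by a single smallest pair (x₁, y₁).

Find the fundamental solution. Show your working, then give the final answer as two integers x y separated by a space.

9249 680

√185 = [13; 1,1,1,1,26, …], period ℓ=5 (odd) → k=9
a_0=13:  p_0=13·1+0=13,  q_0=13·0+1=1
a_1=1:  p_1=1·13+1=14,  q_1=1·1+0=1
…
a_3=1:  p_3=1·27+14=41,  q_3=1·2+1=3
…
a_6=1:  p_6=1·1809+68=1877,  q_6=1·133+5=138
…
a_8=1:  p_8=1·3686+1877=5563,  q_8=1·271+138=409
a_9=1:  p_9=1·5563+3686=9249,  q_9=1·409+271=680
fundamental: x₁=9249, y₁=680  (since 85544001 − 185·462400 = 1)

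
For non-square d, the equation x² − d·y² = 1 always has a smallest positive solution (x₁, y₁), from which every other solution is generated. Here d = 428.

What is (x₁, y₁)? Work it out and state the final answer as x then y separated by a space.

1850887 89466

[20; 1,2,4,1,5,10,5,1,4,2,1,40] for √428; ℓ=12 ⇒ convergent index 11
step 0: (20, 1)  from 20·(1,0) + (0,1)
step 1: (21, 1)  from 1·(20,1) + (1,0)
step 2: (62, 3)  from 2·(21,1) + (20,1)
…
step 5: (1924, 93)  from 5·(331,16) + (269,13)
step 6: (19571, 946)  from 10·(1924,93) + (331,16)
step 7: (99779, 4823)  from 5·(19571,946) + (1924,93)
step 8: (119350, 5769)  from 1·(99779,4823) + (19571,946)
step 9: (577179, 27899)  from 4·(119350,5769) + (99779,4823)
step 10: (1273708, 61567)  from 2·(577179,27899) + (119350,5769)
step 11: (1850887, 89466)  from 1·(1273708,61567) + (577179,27899)
→ (1850887, 89466).  Check: 1850887²=3425782686769, 428·89466²=3425782686768, difference 1.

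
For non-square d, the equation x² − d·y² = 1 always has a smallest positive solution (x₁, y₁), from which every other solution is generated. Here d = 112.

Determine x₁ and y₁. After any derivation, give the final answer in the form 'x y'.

127 12

√112 = [10; 1,1,2,1,1,20, …], period ℓ=6 (even) → k=5
a_0=10:  p_0=10·1+0=10,  q_0=10·0+1=1
…
a_4=1:  p_4=1·53+21=74,  q_4=1·5+2=7
a_5=1:  p_5=1·74+53=127,  q_5=1·7+5=12
fundamental: x₁=127, y₁=12  (since 16129 − 112·144 = 1)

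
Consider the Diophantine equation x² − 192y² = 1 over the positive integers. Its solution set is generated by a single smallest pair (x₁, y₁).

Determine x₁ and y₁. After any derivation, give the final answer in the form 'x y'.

97 7

√192 = [13; 1,5,1,26, …], period ℓ=4 (even) → k=3
k=0  a_k=13  p_k/q_k = 13/1
…
k=2  a_k=5  p_k/q_k = 83/6
k=3  a_k=1  p_k/q_k = 97/7
fundamental: x₁=97, y₁=7  (since 9409 − 192·49 = 1)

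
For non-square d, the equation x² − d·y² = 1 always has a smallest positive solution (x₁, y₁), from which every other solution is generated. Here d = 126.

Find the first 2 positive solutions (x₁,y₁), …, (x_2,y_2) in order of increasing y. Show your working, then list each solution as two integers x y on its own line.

449 40
403201 35920

[11; 4,2,4,22] for √126; ℓ=4 ⇒ convergent index 3
a_0=11:  p_0=11·1+0=11,  q_0=11·0+1=1
…
a_2=2:  p_2=2·45+11=101,  q_2=2·4+1=9
a_3=4:  p_3=4·101+45=449,  q_3=4·9+4=40
→ (449, 40).  Check: 449²=201601, 126·40²=201600, difference 1.
n=2: (449,40)∘(449,40) = (449·449+126·40·40, 449·40+40·449) = (403201,35920)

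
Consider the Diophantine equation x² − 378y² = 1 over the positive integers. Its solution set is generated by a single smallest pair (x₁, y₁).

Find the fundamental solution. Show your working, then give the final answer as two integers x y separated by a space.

√378 = [19; 2,3,1,4,1,3,2,38, …], period ℓ=8 (even) → k=7
a_0=19:  p_0=19·1+0=19,  q_0=19·0+1=1
…
a_4=4:  p_4=4·175+136=836,  q_4=4·9+7=43
a_5=1:  p_5=1·836+175=1011,  q_5=1·43+9=52
a_6=3:  p_6=3·1011+836=3869,  q_6=3·52+43=199
a_7=2:  p_7=2·3869+1011=8749,  q_7=2·199+52=450
(x₁, y₁) = (8749, 450);  8749² − 378·450² = 1 ✓

8749 450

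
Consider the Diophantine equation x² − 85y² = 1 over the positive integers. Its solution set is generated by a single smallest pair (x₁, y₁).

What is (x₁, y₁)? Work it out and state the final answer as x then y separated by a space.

285769 30996

d=85: √d = [9; 4,1,1,4,18] (ℓ=5, odd), read p_9/q_9
i=0: a=9 ⇒ p=9, q=1
…
i=4: a=4 ⇒ p=378, q=41
…
i=6: a=4 ⇒ p=27926, q=3029
…
i=8: a=1 ⇒ p=62739, q=6805
i=9: a=4 ⇒ p=285769, q=30996
→ (285769, 30996).  Check: 285769²=81663921361, 85·30996²=81663921360, difference 1.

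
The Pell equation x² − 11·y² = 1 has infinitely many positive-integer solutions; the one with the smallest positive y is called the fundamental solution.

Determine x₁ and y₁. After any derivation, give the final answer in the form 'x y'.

10 3

√11 = [3; 3,6, …], period ℓ=2 (even) → k=1
a_0=3:  p_0=3·1+0=3,  q_0=3·0+1=1
a_1=3:  p_1=3·3+1=10,  q_1=3·1+0=3
→ (10, 3).  Check: 10²=100, 11·3²=99, difference 1.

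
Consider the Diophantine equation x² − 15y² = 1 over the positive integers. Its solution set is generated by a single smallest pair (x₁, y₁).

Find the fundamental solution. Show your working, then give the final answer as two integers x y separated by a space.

d=15: √d = [3; 1,6] (ℓ=2, even), read p_1/q_1
k=0  a_k=3  p_k/q_k = 3/1
k=1  a_k=1  p_k/q_k = 4/1
→ (4, 1).  Check: 4²=16, 15·1²=15, difference 1.

4 1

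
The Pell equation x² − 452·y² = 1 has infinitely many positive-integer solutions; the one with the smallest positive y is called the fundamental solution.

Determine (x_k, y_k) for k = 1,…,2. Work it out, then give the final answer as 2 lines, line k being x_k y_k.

√452 = [21; 3,1,5,3,10,3,5,1,3,42, …], period ℓ=10 (even) → k=9
step 0: (21, 1)  from 21·(1,0) + (0,1)
step 1: (64, 3)  from 3·(21,1) + (1,0)
step 2: (85, 4)  from 1·(64,3) + (21,1)
…
step 5: (16009, 753)  from 10·(1552,73) + (489,23)
step 6: (49579, 2332)  from 3·(16009,753) + (1552,73)
step 7: (263904, 12413)  from 5·(49579,2332) + (16009,753)
step 8: (313483, 14745)  from 1·(263904,12413) + (49579,2332)
step 9: (1204353, 56648)  from 3·(313483,14745) + (263904,12413)
(x₁, y₁) = (1204353, 56648);  1204353² − 452·56648² = 1 ✓
k=2:  x_2 = 1204353·1204353+452·56648·56648 = 2900932297217,  y_2 = 1204353·56648+56648·1204353 = 136448377488

1204353 56648
2900932297217 136448377488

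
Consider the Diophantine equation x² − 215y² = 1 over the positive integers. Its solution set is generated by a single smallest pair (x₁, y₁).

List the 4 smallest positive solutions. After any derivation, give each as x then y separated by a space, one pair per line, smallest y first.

d=215: √d = [14; 1,1,1,28] (ℓ=4, even), read p_3/q_3
i=0: a=14 ⇒ p=14, q=1
i=1: a=1 ⇒ p=15, q=1
i=2: a=1 ⇒ p=29, q=2
i=3: a=1 ⇒ p=44, q=3
→ (44, 3).  Check: 44²=1936, 215·3²=1935, difference 1.
k=2:  x_2 = 44·44+215·3·3 = 3871,  y_2 = 44·3+3·44 = 264
k=3:  x_3 = 44·3871+215·3·264 = 340604,  y_3 = 44·264+3·3871 = 23229
k=4:  x_4 = 44·340604+215·3·23229 = 29969281,  y_4 = 44·23229+3·340604 = 2043888

44 3
3871 264
340604 23229
29969281 2043888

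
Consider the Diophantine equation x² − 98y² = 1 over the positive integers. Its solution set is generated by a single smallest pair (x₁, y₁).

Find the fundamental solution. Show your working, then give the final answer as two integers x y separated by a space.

[9; 1,8,1,18] for √98; ℓ=4 ⇒ convergent index 3
i=0: a=9 ⇒ p=9, q=1
…
i=2: a=8 ⇒ p=89, q=9
i=3: a=1 ⇒ p=99, q=10
fundamental: x₁=99, y₁=10  (since 9801 − 98·100 = 1)

99 10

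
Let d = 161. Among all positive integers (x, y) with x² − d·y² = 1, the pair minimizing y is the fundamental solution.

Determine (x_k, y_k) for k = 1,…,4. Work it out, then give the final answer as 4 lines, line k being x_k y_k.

[12; 1,2,4,1,2,1,4,2,1,24] for √161; ℓ=10 ⇒ convergent index 9
a_0=12:  p_0=12·1+0=12,  q_0=12·0+1=1
a_1=1:  p_1=1·12+1=13,  q_1=1·1+0=1
a_2=2:  p_2=2·13+12=38,  q_2=2·1+1=3
…
a_7=4:  p_7=4·774+571=3667,  q_7=4·61+45=289
a_8=2:  p_8=2·3667+774=8108,  q_8=2·289+61=639
a_9=1:  p_9=1·8108+3667=11775,  q_9=1·639+289=928
(x₁, y₁) = (11775, 928);  11775² − 161·928² = 1 ✓
(11775+928√161)^2 = 277301249 + 21854400√161
(11775+928√161)^3 = 6530444402175 + 514671119072√161
(11775+928√161)^4 = 153791965393920001 + 12120504832291200√161

11775 928
277301249 21854400
6530444402175 514671119072
153791965393920001 12120504832291200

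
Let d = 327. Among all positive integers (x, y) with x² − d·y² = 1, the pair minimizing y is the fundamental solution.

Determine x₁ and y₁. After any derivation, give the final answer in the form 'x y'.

217 12

[18; 12,36] for √327; ℓ=2 ⇒ convergent index 1
k=0  a_k=18  p_k/q_k = 18/1
k=1  a_k=12  p_k/q_k = 217/12
fundamental: x₁=217, y₁=12  (since 47089 − 327·144 = 1)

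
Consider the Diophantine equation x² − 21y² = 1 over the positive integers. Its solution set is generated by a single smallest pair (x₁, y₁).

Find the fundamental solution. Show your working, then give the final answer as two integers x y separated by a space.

√21 = [4; 1,1,2,1,1,8, …], period ℓ=6 (even) → k=5
i=0: a=4 ⇒ p=4, q=1
i=1: a=1 ⇒ p=5, q=1
…
i=4: a=1 ⇒ p=32, q=7
i=5: a=1 ⇒ p=55, q=12
(x₁, y₁) = (55, 12);  55² − 21·12² = 1 ✓

55 12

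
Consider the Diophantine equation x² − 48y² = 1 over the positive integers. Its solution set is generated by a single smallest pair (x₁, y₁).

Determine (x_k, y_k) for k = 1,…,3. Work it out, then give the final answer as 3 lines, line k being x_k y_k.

7 1
97 14
1351 195

√48 → a₀=6, period (1,12); ℓ=2 even so k=1
k=0  a_k=6  p_k/q_k = 6/1
k=1  a_k=1  p_k/q_k = 7/1
→ (7, 1).  Check: 7²=49, 48·1²=48, difference 1.
k=2:  x_2 = 7·7+48·1·1 = 97,  y_2 = 7·1+1·7 = 14
k=3:  x_3 = 7·97+48·1·14 = 1351,  y_3 = 7·14+1·97 = 195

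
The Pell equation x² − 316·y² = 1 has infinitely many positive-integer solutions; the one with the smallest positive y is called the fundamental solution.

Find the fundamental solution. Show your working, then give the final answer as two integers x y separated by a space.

12799 720

√316 → a₀=17, period (1,3,2,8,2,3,1,34); ℓ=8 even so k=7
a_0=17:  p_0=17·1+0=17,  q_0=17·0+1=1
a_1=1:  p_1=1·17+1=18,  q_1=1·1+0=1
…
a_5=2:  p_5=2·1351+160=2862,  q_5=2·76+9=161
a_6=3:  p_6=3·2862+1351=9937,  q_6=3·161+76=559
a_7=1:  p_7=1·9937+2862=12799,  q_7=1·559+161=720
→ (12799, 720).  Check: 12799²=163814401, 316·720²=163814400, difference 1.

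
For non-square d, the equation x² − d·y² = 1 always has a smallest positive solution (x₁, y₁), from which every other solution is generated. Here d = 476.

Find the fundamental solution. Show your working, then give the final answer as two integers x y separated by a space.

d=476: √d = [21; 1,4,2,10,2,4,1,42] (ℓ=8, even), read p_7/q_7
k=0  a_k=21  p_k/q_k = 21/1
k=1  a_k=1  p_k/q_k = 22/1
…
k=3  a_k=2  p_k/q_k = 240/11
…
k=6  a_k=4  p_k/q_k = 23541/1079
k=7  a_k=1  p_k/q_k = 28799/1320
→ (28799, 1320).  Check: 28799²=829382401, 476·1320²=829382400, difference 1.

28799 1320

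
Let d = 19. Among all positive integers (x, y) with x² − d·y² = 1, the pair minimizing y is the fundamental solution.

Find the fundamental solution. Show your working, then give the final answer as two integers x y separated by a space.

√19 = [4; 2,1,3,1,2,8, …], period ℓ=6 (even) → k=5
a_0=4:  p_0=4·1+0=4,  q_0=4·0+1=1
…
a_2=1:  p_2=1·9+4=13,  q_2=1·2+1=3
…
a_4=1:  p_4=1·48+13=61,  q_4=1·11+3=14
a_5=2:  p_5=2·61+48=170,  q_5=2·14+11=39
→ (170, 39).  Check: 170²=28900, 19·39²=28899, difference 1.

170 39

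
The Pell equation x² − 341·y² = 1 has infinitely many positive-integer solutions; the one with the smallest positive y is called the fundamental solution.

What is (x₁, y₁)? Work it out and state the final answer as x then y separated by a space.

√341 → a₀=18, period (2,6,1,8,2,…,6,2,36); ℓ=14 even so k=13
step 0: (18, 1)  from 18·(1,0) + (0,1)
step 1: (37, 2)  from 2·(18,1) + (1,0)
step 2: (240, 13)  from 6·(37,2) + (18,1)
…
step 5: (5189, 281)  from 2·(2456,133) + (277,15)
step 6: (7645, 414)  from 1·(5189,281) + (2456,133)
step 7: (20479, 1109)  from 2·(7645,414) + (5189,281)
step 8: (28124, 1523)  from 1·(20479,1109) + (7645,414)
step 9: (76727, 4155)  from 2·(28124,1523) + (20479,1109)
…
step 11: (718667, 38918)  from 1·(641940,34763) + (76727,4155)
step 12: (4953942, 268271)  from 6·(718667,38918) + (641940,34763)
step 13: (10626551, 575460)  from 2·(4953942,268271) + (718667,38918)
(x₁, y₁) = (10626551, 575460);  10626551² − 341·575460² = 1 ✓

10626551 575460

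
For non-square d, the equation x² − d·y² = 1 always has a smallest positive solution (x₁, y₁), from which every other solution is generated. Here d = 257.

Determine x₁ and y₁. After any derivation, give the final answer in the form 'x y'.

d=257: √d = [16; 32] (ℓ=1, odd), read p_1/q_1
step 0: (16, 1)  from 16·(1,0) + (0,1)
step 1: (513, 32)  from 32·(16,1) + (1,0)
→ (513, 32).  Check: 513²=263169, 257·32²=263168, difference 1.

513 32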